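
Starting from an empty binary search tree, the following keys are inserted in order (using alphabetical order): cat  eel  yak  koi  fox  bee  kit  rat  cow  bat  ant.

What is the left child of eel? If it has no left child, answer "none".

Resulting structure (node: left, right):
  cat: L=bee, R=eel
  eel: L=cow, R=yak
  yak: L=koi, R=–
  koi: L=fox, R=rat
  fox: L=–, R=kit
  bee: L=bat, R=–
  kit: L=–, R=–
  rat: L=–, R=–
  cow: L=–, R=–
  bat: L=ant, R=–
  ant: L=–, R=–

cow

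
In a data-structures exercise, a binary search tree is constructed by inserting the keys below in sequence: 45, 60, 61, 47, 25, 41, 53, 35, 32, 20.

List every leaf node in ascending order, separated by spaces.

Insert 45: tree is empty, so 45 becomes the root.
Insert 60: 60 > 45 → go right. Place as right child of 45.
Insert 61: 61 > 45 → go right; 61 > 60 → go right. Place as right child of 60.
Insert 47: 47 > 45 → go right; 47 < 60 → go left. Place as left child of 60.
Insert 25: 25 < 45 → go left. Place as left child of 45.
Insert 41: 41 < 45 → go left; 41 > 25 → go right. Place as right child of 25.
Insert 53: 53 > 45 → go right; 53 < 60 → go left; 53 > 47 → go right. Place as right child of 47.
Insert 35: 35 < 45 → go left; 35 > 25 → go right; 35 < 41 → go left. Place as left child of 41.
Insert 32: 32 < 45 → go left; 32 > 25 → go right; 32 < 41 → go left; 32 < 35 → go left. Place as left child of 35.
Insert 20: 20 < 45 → go left; 20 < 25 → go left. Place as left child of 25.

20 32 53 61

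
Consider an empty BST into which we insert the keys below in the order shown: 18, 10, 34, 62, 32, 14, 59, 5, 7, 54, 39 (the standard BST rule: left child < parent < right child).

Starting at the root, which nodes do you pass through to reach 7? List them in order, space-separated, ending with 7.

18 10 5 7

Resulting structure (node: left, right):
  18: L=10, R=34
  10: L=5, R=14
  34: L=32, R=62
  62: L=59, R=–
  32: L=–, R=–
  14: L=–, R=–
  59: L=54, R=–
  5: L=–, R=7
  7: L=–, R=–
  54: L=39, R=–
  39: L=–, R=–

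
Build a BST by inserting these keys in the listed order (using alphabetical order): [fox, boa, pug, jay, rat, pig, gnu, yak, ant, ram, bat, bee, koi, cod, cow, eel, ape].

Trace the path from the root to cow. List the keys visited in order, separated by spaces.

Insert fox: tree is empty, so fox becomes the root.
Insert boa: boa < fox → go left. Place as left child of fox.
Insert pug: pug > fox → go right. Place as right child of fox.
Insert jay: jay > fox → go right; jay < pug → go left. Place as left child of pug.
Insert rat: rat > fox → go right; rat > pug → go right. Place as right child of pug.
Insert pig: pig > fox → go right; pig < pug → go left; pig > jay → go right. Place as right child of jay.
Insert gnu: gnu > fox → go right; gnu < pug → go left; gnu < jay → go left. Place as left child of jay.
Insert yak: yak > fox → go right; yak > pug → go right; yak > rat → go right. Place as right child of rat.
Insert ant: ant < fox → go left; ant < boa → go left. Place as left child of boa.
Insert ram: ram > fox → go right; ram > pug → go right; ram < rat → go left. Place as left child of rat.
Insert bat: bat < fox → go left; bat < boa → go left; bat > ant → go right. Place as right child of ant.
Insert bee: bee < fox → go left; bee < boa → go left; bee > ant → go right; bee > bat → go right. Place as right child of bat.
Insert koi: koi > fox → go right; koi < pug → go left; koi > jay → go right; koi < pig → go left. Place as left child of pig.
Insert cod: cod < fox → go left; cod > boa → go right. Place as right child of boa.
Insert cow: cow < fox → go left; cow > boa → go right; cow > cod → go right. Place as right child of cod.
Insert eel: eel < fox → go left; eel > boa → go right; eel > cod → go right; eel > cow → go right. Place as right child of cow.
Insert ape: ape < fox → go left; ape < boa → go left; ape > ant → go right; ape < bat → go left. Place as left child of bat.

fox boa cod cow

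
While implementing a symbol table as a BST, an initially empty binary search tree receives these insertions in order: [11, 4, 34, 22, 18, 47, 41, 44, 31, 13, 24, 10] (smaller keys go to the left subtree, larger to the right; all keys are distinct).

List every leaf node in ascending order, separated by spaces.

10 13 24 44

11: root
4: left child of 11 (depth 1)
34: right child of 11 (depth 1)
22: left child of 34 (depth 2)
18: left child of 22 (depth 3)
47: right child of 34 (depth 2)
41: left child of 47 (depth 3)
44: right child of 41 (depth 4)
31: right child of 22 (depth 3)
13: left child of 18 (depth 4)
24: left child of 31 (depth 4)
10: right child of 4 (depth 2)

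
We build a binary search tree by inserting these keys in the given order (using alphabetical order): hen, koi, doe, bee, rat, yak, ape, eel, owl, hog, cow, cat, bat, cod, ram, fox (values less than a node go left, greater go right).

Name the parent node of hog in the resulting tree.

hen: root
koi: right child of hen (depth 1)
doe: left child of hen (depth 1)
bee: left child of doe (depth 2)
rat: right child of koi (depth 2)
yak: right child of rat (depth 3)
ape: left child of bee (depth 3)
eel: right child of doe (depth 2)
owl: left child of rat (depth 3)
hog: left child of koi (depth 2)
cow: right child of bee (depth 3)
cat: left child of cow (depth 4)
bat: right child of ape (depth 4)
cod: right child of cat (depth 5)
ram: right child of owl (depth 4)
fox: right child of eel (depth 3)

koi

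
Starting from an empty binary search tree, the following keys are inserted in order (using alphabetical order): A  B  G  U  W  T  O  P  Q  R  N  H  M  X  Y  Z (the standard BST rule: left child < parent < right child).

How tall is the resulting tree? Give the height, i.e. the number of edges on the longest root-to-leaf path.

Insert A: tree is empty, so A becomes the root.
Insert B: B > A → go right. Place as right child of A.
Insert G: G > A → go right; G > B → go right. Place as right child of B.
Insert U: U > A → go right; U > B → go right; U > G → go right. Place as right child of G.
Insert W: W > A → go right; W > B → go right; W > G → go right; W > U → go right. Place as right child of U.
Insert T: T > A → go right; T > B → go right; T > G → go right; T < U → go left. Place as left child of U.
Insert O: O > A → go right; O > B → go right; O > G → go right; O < U → go left; O < T → go left. Place as left child of T.
Insert P: P > A → go right; P > B → go right; P > G → go right; P < U → go left; P < T → go left; P > O → go right. Place as right child of O.
Insert Q: Q > A → go right; Q > B → go right; Q > G → go right; Q < U → go left; Q < T → go left; Q > O → go right; Q > P → go right. Place as right child of P.
Insert R: R > A → go right; R > B → go right; R > G → go right; R < U → go left; R < T → go left; R > O → go right; R > P → go right; R > Q → go right. Place as right child of Q.
Insert N: N > A → go right; N > B → go right; N > G → go right; N < U → go left; N < T → go left; N < O → go left. Place as left child of O.
Insert H: H > A → go right; H > B → go right; H > G → go right; H < U → go left; H < T → go left; H < O → go left; H < N → go left. Place as left child of N.
Insert M: M > A → go right; M > B → go right; M > G → go right; M < U → go left; M < T → go left; M < O → go left; M < N → go left; M > H → go right. Place as right child of H.
Insert X: X > A → go right; X > B → go right; X > G → go right; X > U → go right; X > W → go right. Place as right child of W.
Insert Y: Y > A → go right; Y > B → go right; Y > G → go right; Y > U → go right; Y > W → go right; Y > X → go right. Place as right child of X.
Insert Z: Z > A → go right; Z > B → go right; Z > G → go right; Z > U → go right; Z > W → go right; Z > X → go right; Z > Y → go right. Place as right child of Y.

The deepest node is R at depth 8.

8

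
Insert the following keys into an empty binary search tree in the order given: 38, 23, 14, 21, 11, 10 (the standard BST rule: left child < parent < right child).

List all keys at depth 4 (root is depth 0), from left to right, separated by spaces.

Resulting structure (node: left, right):
  38: L=23, R=–
  23: L=14, R=–
  14: L=11, R=21
  21: L=–, R=–
  11: L=10, R=–
  10: L=–, R=–

10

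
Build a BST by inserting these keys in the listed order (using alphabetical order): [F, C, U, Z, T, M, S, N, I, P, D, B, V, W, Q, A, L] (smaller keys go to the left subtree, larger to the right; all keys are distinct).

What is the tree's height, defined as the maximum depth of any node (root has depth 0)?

F: root
C: left child of F (depth 1)
U: right child of F (depth 1)
Z: right child of U (depth 2)
T: left child of U (depth 2)
M: left child of T (depth 3)
S: right child of M (depth 4)
N: left child of S (depth 5)
I: left child of M (depth 4)
P: right child of N (depth 6)
D: right child of C (depth 2)
B: left child of C (depth 2)
V: left child of Z (depth 3)
W: right child of V (depth 4)
Q: right child of P (depth 7)
A: left child of B (depth 3)
L: right child of I (depth 5)

The deepest node is Q at depth 7.

7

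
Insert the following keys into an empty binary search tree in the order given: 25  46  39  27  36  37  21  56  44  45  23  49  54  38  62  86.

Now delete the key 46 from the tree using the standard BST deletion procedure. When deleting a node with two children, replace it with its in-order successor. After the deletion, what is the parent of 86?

Insert 25: tree is empty, so 25 becomes the root.
Insert 46: 46 > 25 → go right. Place as right child of 25.
Insert 39: 39 > 25 → go right; 39 < 46 → go left. Place as left child of 46.
Insert 27: 27 > 25 → go right; 27 < 46 → go left; 27 < 39 → go left. Place as left child of 39.
Insert 36: 36 > 25 → go right; 36 < 46 → go left; 36 < 39 → go left; 36 > 27 → go right. Place as right child of 27.
Insert 37: 37 > 25 → go right; 37 < 46 → go left; 37 < 39 → go left; 37 > 27 → go right; 37 > 36 → go right. Place as right child of 36.
Insert 21: 21 < 25 → go left. Place as left child of 25.
Insert 56: 56 > 25 → go right; 56 > 46 → go right. Place as right child of 46.
Insert 44: 44 > 25 → go right; 44 < 46 → go left; 44 > 39 → go right. Place as right child of 39.
Insert 45: 45 > 25 → go right; 45 < 46 → go left; 45 > 39 → go right; 45 > 44 → go right. Place as right child of 44.
Insert 23: 23 < 25 → go left; 23 > 21 → go right. Place as right child of 21.
Insert 49: 49 > 25 → go right; 49 > 46 → go right; 49 < 56 → go left. Place as left child of 56.
Insert 54: 54 > 25 → go right; 54 > 46 → go right; 54 < 56 → go left; 54 > 49 → go right. Place as right child of 49.
Insert 38: 38 > 25 → go right; 38 < 46 → go left; 38 < 39 → go left; 38 > 27 → go right; 38 > 36 → go right; 38 > 37 → go right. Place as right child of 37.
Insert 62: 62 > 25 → go right; 62 > 46 → go right; 62 > 56 → go right. Place as right child of 56.
Insert 86: 86 > 25 → go right; 86 > 46 → go right; 86 > 56 → go right; 86 > 62 → go right. Place as right child of 62.

Delete 46 (two children — replace with in-order successor).
After deletion, 86's parent is 62.

62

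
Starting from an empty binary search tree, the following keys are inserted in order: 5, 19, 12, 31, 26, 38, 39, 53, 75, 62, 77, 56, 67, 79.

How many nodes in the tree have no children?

5

Resulting structure (node: left, right):
  5: L=–, R=19
  19: L=12, R=31
  12: L=–, R=–
  31: L=26, R=38
  26: L=–, R=–
  38: L=–, R=39
  39: L=–, R=53
  53: L=–, R=75
  75: L=62, R=77
  62: L=56, R=67
  77: L=–, R=79
  56: L=–, R=–
  67: L=–, R=–
  79: L=–, R=–

Leaves: 12, 26, 56, 67, 79 — 5 in total.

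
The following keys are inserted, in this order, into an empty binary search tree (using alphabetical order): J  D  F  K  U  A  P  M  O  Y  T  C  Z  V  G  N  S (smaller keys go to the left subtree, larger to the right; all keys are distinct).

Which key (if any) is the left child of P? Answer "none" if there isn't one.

M

Resulting structure (node: left, right):
  J: L=D, R=K
  D: L=A, R=F
  F: L=–, R=G
  K: L=–, R=U
  U: L=P, R=Y
  A: L=–, R=C
  P: L=M, R=T
  M: L=–, R=O
  O: L=N, R=–
  Y: L=V, R=Z
  T: L=S, R=–
  C: L=–, R=–
  Z: L=–, R=–
  V: L=–, R=–
  G: L=–, R=–
  N: L=–, R=–
  S: L=–, R=–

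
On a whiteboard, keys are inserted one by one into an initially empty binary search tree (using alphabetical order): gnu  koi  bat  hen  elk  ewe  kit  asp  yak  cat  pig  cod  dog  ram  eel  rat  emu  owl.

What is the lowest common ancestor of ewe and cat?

gnu: root
koi: right child of gnu (depth 1)
bat: left child of gnu (depth 1)
hen: left child of koi (depth 2)
elk: right child of bat (depth 2)
ewe: right child of elk (depth 3)
kit: right child of hen (depth 3)
asp: left child of bat (depth 2)
yak: right child of koi (depth 2)
cat: left child of elk (depth 3)
pig: left child of yak (depth 3)
cod: right child of cat (depth 4)
dog: right child of cod (depth 5)
ram: right child of pig (depth 4)
eel: right child of dog (depth 6)
rat: right child of ram (depth 5)
emu: left child of ewe (depth 4)
owl: left child of pig (depth 4)

Path to ewe: gnu → bat → elk → ewe
Path to cat: gnu → bat → elk → cat
The paths share a prefix ending at elk, then split left and right.

elk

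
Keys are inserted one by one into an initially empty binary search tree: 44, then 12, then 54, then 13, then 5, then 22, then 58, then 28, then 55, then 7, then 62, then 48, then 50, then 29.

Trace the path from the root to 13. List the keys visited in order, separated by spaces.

44 12 13

Resulting structure (node: left, right):
  44: L=12, R=54
  12: L=5, R=13
  54: L=48, R=58
  13: L=–, R=22
  5: L=–, R=7
  22: L=–, R=28
  58: L=55, R=62
  28: L=–, R=29
  55: L=–, R=–
  7: L=–, R=–
  62: L=–, R=–
  48: L=–, R=50
  50: L=–, R=–
  29: L=–, R=–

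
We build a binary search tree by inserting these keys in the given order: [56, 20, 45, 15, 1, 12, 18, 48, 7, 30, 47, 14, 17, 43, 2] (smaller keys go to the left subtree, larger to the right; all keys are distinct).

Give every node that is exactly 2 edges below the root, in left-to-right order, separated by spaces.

Insert 56: tree is empty, so 56 becomes the root.
Insert 20: 20 < 56 → go left. Place as left child of 56.
Insert 45: 45 < 56 → go left; 45 > 20 → go right. Place as right child of 20.
Insert 15: 15 < 56 → go left; 15 < 20 → go left. Place as left child of 20.
Insert 1: 1 < 56 → go left; 1 < 20 → go left; 1 < 15 → go left. Place as left child of 15.
Insert 12: 12 < 56 → go left; 12 < 20 → go left; 12 < 15 → go left; 12 > 1 → go right. Place as right child of 1.
Insert 18: 18 < 56 → go left; 18 < 20 → go left; 18 > 15 → go right. Place as right child of 15.
Insert 48: 48 < 56 → go left; 48 > 20 → go right; 48 > 45 → go right. Place as right child of 45.
Insert 7: 7 < 56 → go left; 7 < 20 → go left; 7 < 15 → go left; 7 > 1 → go right; 7 < 12 → go left. Place as left child of 12.
Insert 30: 30 < 56 → go left; 30 > 20 → go right; 30 < 45 → go left. Place as left child of 45.
Insert 47: 47 < 56 → go left; 47 > 20 → go right; 47 > 45 → go right; 47 < 48 → go left. Place as left child of 48.
Insert 14: 14 < 56 → go left; 14 < 20 → go left; 14 < 15 → go left; 14 > 1 → go right; 14 > 12 → go right. Place as right child of 12.
Insert 17: 17 < 56 → go left; 17 < 20 → go left; 17 > 15 → go right; 17 < 18 → go left. Place as left child of 18.
Insert 43: 43 < 56 → go left; 43 > 20 → go right; 43 < 45 → go left; 43 > 30 → go right. Place as right child of 30.
Insert 2: 2 < 56 → go left; 2 < 20 → go left; 2 < 15 → go left; 2 > 1 → go right; 2 < 12 → go left; 2 < 7 → go left. Place as left child of 7.

15 45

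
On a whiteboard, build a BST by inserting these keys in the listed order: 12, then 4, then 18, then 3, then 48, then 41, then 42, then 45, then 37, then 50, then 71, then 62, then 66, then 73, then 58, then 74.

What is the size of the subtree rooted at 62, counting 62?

3

Insert 12: tree is empty, so 12 becomes the root.
Insert 4: 4 < 12 → go left. Place as left child of 12.
Insert 18: 18 > 12 → go right. Place as right child of 12.
Insert 3: 3 < 12 → go left; 3 < 4 → go left. Place as left child of 4.
Insert 48: 48 > 12 → go right; 48 > 18 → go right. Place as right child of 18.
Insert 41: 41 > 12 → go right; 41 > 18 → go right; 41 < 48 → go left. Place as left child of 48.
Insert 42: 42 > 12 → go right; 42 > 18 → go right; 42 < 48 → go left; 42 > 41 → go right. Place as right child of 41.
Insert 45: 45 > 12 → go right; 45 > 18 → go right; 45 < 48 → go left; 45 > 41 → go right; 45 > 42 → go right. Place as right child of 42.
Insert 37: 37 > 12 → go right; 37 > 18 → go right; 37 < 48 → go left; 37 < 41 → go left. Place as left child of 41.
Insert 50: 50 > 12 → go right; 50 > 18 → go right; 50 > 48 → go right. Place as right child of 48.
Insert 71: 71 > 12 → go right; 71 > 18 → go right; 71 > 48 → go right; 71 > 50 → go right. Place as right child of 50.
Insert 62: 62 > 12 → go right; 62 > 18 → go right; 62 > 48 → go right; 62 > 50 → go right; 62 < 71 → go left. Place as left child of 71.
Insert 66: 66 > 12 → go right; 66 > 18 → go right; 66 > 48 → go right; 66 > 50 → go right; 66 < 71 → go left; 66 > 62 → go right. Place as right child of 62.
Insert 73: 73 > 12 → go right; 73 > 18 → go right; 73 > 48 → go right; 73 > 50 → go right; 73 > 71 → go right. Place as right child of 71.
Insert 58: 58 > 12 → go right; 58 > 18 → go right; 58 > 48 → go right; 58 > 50 → go right; 58 < 71 → go left; 58 < 62 → go left. Place as left child of 62.
Insert 74: 74 > 12 → go right; 74 > 18 → go right; 74 > 48 → go right; 74 > 50 → go right; 74 > 71 → go right; 74 > 73 → go right. Place as right child of 73.

Subtree rooted at 62 contains: 62, 58, 66 — 3 nodes.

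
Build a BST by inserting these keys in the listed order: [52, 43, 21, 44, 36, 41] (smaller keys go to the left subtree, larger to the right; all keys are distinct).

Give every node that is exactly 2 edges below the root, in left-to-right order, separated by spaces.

21 44

Insert 52: tree is empty, so 52 becomes the root.
Insert 43: 43 < 52 → go left. Place as left child of 52.
Insert 21: 21 < 52 → go left; 21 < 43 → go left. Place as left child of 43.
Insert 44: 44 < 52 → go left; 44 > 43 → go right. Place as right child of 43.
Insert 36: 36 < 52 → go left; 36 < 43 → go left; 36 > 21 → go right. Place as right child of 21.
Insert 41: 41 < 52 → go left; 41 < 43 → go left; 41 > 21 → go right; 41 > 36 → go right. Place as right child of 36.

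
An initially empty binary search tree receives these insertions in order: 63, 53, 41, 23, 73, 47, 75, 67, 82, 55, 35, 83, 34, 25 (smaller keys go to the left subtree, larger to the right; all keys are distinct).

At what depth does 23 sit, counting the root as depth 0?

3

63: root
53: left child of 63 (depth 1)
41: left child of 53 (depth 2)
23: left child of 41 (depth 3)
73: right child of 63 (depth 1)
47: right child of 41 (depth 3)
75: right child of 73 (depth 2)
67: left child of 73 (depth 2)
82: right child of 75 (depth 3)
55: right child of 53 (depth 2)
35: right child of 23 (depth 4)
83: right child of 82 (depth 4)
34: left child of 35 (depth 5)
25: left child of 34 (depth 6)

Path to 23: 63 → 53 → 41 → 23, which is 3 edges.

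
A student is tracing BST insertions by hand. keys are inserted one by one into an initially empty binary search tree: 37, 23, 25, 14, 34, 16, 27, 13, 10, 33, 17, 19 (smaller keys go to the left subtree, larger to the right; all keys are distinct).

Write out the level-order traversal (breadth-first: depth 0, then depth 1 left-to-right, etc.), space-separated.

37 23 14 25 13 16 34 10 17 27 19 33

Resulting structure (node: left, right):
  37: L=23, R=–
  23: L=14, R=25
  25: L=–, R=34
  14: L=13, R=16
  34: L=27, R=–
  16: L=–, R=17
  27: L=–, R=33
  13: L=10, R=–
  10: L=–, R=–
  33: L=–, R=–
  17: L=–, R=19
  19: L=–, R=–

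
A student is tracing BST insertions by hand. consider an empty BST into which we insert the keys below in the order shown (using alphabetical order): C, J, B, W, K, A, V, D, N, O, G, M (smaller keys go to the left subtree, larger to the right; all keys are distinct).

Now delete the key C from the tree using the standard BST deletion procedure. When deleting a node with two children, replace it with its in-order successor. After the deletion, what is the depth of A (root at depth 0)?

2

Insert C: tree is empty, so C becomes the root.
Insert J: J > C → go right. Place as right child of C.
Insert B: B < C → go left. Place as left child of C.
Insert W: W > C → go right; W > J → go right. Place as right child of J.
Insert K: K > C → go right; K > J → go right; K < W → go left. Place as left child of W.
Insert A: A < C → go left; A < B → go left. Place as left child of B.
Insert V: V > C → go right; V > J → go right; V < W → go left; V > K → go right. Place as right child of K.
Insert D: D > C → go right; D < J → go left. Place as left child of J.
Insert N: N > C → go right; N > J → go right; N < W → go left; N > K → go right; N < V → go left. Place as left child of V.
Insert O: O > C → go right; O > J → go right; O < W → go left; O > K → go right; O < V → go left; O > N → go right. Place as right child of N.
Insert G: G > C → go right; G < J → go left; G > D → go right. Place as right child of D.
Insert M: M > C → go right; M > J → go right; M < W → go left; M > K → go right; M < V → go left; M < N → go left. Place as left child of N.

Delete C (two children — replace with in-order successor).
After deletion, path to A: D → B → A.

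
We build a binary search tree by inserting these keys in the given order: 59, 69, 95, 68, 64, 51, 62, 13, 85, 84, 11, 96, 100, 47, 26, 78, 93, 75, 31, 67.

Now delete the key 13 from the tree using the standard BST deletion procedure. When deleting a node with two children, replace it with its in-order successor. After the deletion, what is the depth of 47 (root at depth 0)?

3

59: root
69: right child of 59 (depth 1)
95: right child of 69 (depth 2)
68: left child of 69 (depth 2)
64: left child of 68 (depth 3)
51: left child of 59 (depth 1)
62: left child of 64 (depth 4)
13: left child of 51 (depth 2)
85: left child of 95 (depth 3)
84: left child of 85 (depth 4)
11: left child of 13 (depth 3)
96: right child of 95 (depth 3)
100: right child of 96 (depth 4)
47: right child of 13 (depth 3)
26: left child of 47 (depth 4)
78: left child of 84 (depth 5)
93: right child of 85 (depth 4)
75: left child of 78 (depth 6)
31: right child of 26 (depth 5)
67: right child of 64 (depth 4)

Delete 13 (two children — replace with in-order successor).
After deletion, path to 47: 59 → 51 → 26 → 47.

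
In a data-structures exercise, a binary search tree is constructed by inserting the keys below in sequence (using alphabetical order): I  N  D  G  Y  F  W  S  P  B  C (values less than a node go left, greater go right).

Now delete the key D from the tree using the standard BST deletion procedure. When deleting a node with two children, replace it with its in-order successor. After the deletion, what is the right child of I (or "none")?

N

Resulting structure (node: left, right):
  I: L=D, R=N
  N: L=–, R=Y
  D: L=B, R=G
  G: L=F, R=–
  Y: L=W, R=–
  F: L=–, R=–
  W: L=S, R=–
  S: L=P, R=–
  P: L=–, R=–
  B: L=–, R=C
  C: L=–, R=–

Delete D (two children — replace with in-order successor).
After deletion, I's right child: N.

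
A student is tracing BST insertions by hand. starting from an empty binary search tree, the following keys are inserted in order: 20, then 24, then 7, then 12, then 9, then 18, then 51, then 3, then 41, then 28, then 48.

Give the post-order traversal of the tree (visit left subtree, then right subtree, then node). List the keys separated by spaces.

3 9 18 12 7 28 48 41 51 24 20

Insert 20: tree is empty, so 20 becomes the root.
Insert 24: 24 > 20 → go right. Place as right child of 20.
Insert 7: 7 < 20 → go left. Place as left child of 20.
Insert 12: 12 < 20 → go left; 12 > 7 → go right. Place as right child of 7.
Insert 9: 9 < 20 → go left; 9 > 7 → go right; 9 < 12 → go left. Place as left child of 12.
Insert 18: 18 < 20 → go left; 18 > 7 → go right; 18 > 12 → go right. Place as right child of 12.
Insert 51: 51 > 20 → go right; 51 > 24 → go right. Place as right child of 24.
Insert 3: 3 < 20 → go left; 3 < 7 → go left. Place as left child of 7.
Insert 41: 41 > 20 → go right; 41 > 24 → go right; 41 < 51 → go left. Place as left child of 51.
Insert 28: 28 > 20 → go right; 28 > 24 → go right; 28 < 51 → go left; 28 < 41 → go left. Place as left child of 41.
Insert 48: 48 > 20 → go right; 48 > 24 → go right; 48 < 51 → go left; 48 > 41 → go right. Place as right child of 41.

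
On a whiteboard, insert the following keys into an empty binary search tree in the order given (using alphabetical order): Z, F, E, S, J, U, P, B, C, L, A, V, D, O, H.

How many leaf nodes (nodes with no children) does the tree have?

Z: root
F: left child of Z (depth 1)
E: left child of F (depth 2)
S: right child of F (depth 2)
J: left child of S (depth 3)
U: right child of S (depth 3)
P: right child of J (depth 4)
B: left child of E (depth 3)
C: right child of B (depth 4)
L: left child of P (depth 5)
A: left child of B (depth 4)
V: right child of U (depth 4)
D: right child of C (depth 5)
O: right child of L (depth 6)
H: left child of J (depth 4)

Leaves: A, D, H, O, V — 5 in total.

5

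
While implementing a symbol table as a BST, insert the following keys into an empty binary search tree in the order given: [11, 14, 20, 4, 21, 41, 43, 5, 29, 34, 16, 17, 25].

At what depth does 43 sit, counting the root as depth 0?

Resulting structure (node: left, right):
  11: L=4, R=14
  14: L=–, R=20
  20: L=16, R=21
  4: L=–, R=5
  21: L=–, R=41
  41: L=29, R=43
  43: L=–, R=–
  5: L=–, R=–
  29: L=25, R=34
  34: L=–, R=–
  16: L=–, R=17
  17: L=–, R=–
  25: L=–, R=–

Path to 43: 11 → 14 → 20 → 21 → 41 → 43, which is 5 edges.

5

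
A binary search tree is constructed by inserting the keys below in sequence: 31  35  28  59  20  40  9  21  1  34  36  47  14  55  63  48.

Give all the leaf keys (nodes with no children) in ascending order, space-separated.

Insert 31: tree is empty, so 31 becomes the root.
Insert 35: 35 > 31 → go right. Place as right child of 31.
Insert 28: 28 < 31 → go left. Place as left child of 31.
Insert 59: 59 > 31 → go right; 59 > 35 → go right. Place as right child of 35.
Insert 20: 20 < 31 → go left; 20 < 28 → go left. Place as left child of 28.
Insert 40: 40 > 31 → go right; 40 > 35 → go right; 40 < 59 → go left. Place as left child of 59.
Insert 9: 9 < 31 → go left; 9 < 28 → go left; 9 < 20 → go left. Place as left child of 20.
Insert 21: 21 < 31 → go left; 21 < 28 → go left; 21 > 20 → go right. Place as right child of 20.
Insert 1: 1 < 31 → go left; 1 < 28 → go left; 1 < 20 → go left; 1 < 9 → go left. Place as left child of 9.
Insert 34: 34 > 31 → go right; 34 < 35 → go left. Place as left child of 35.
Insert 36: 36 > 31 → go right; 36 > 35 → go right; 36 < 59 → go left; 36 < 40 → go left. Place as left child of 40.
Insert 47: 47 > 31 → go right; 47 > 35 → go right; 47 < 59 → go left; 47 > 40 → go right. Place as right child of 40.
Insert 14: 14 < 31 → go left; 14 < 28 → go left; 14 < 20 → go left; 14 > 9 → go right. Place as right child of 9.
Insert 55: 55 > 31 → go right; 55 > 35 → go right; 55 < 59 → go left; 55 > 40 → go right; 55 > 47 → go right. Place as right child of 47.
Insert 63: 63 > 31 → go right; 63 > 35 → go right; 63 > 59 → go right. Place as right child of 59.
Insert 48: 48 > 31 → go right; 48 > 35 → go right; 48 < 59 → go left; 48 > 40 → go right; 48 > 47 → go right; 48 < 55 → go left. Place as left child of 55.

1 14 21 34 36 48 63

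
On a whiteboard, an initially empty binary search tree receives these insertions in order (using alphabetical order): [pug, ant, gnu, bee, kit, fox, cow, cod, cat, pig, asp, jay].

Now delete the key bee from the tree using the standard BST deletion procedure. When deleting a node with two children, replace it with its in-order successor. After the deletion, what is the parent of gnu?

Insert pug: tree is empty, so pug becomes the root.
Insert ant: ant < pug → go left. Place as left child of pug.
Insert gnu: gnu < pug → go left; gnu > ant → go right. Place as right child of ant.
Insert bee: bee < pug → go left; bee > ant → go right; bee < gnu → go left. Place as left child of gnu.
Insert kit: kit < pug → go left; kit > ant → go right; kit > gnu → go right. Place as right child of gnu.
Insert fox: fox < pug → go left; fox > ant → go right; fox < gnu → go left; fox > bee → go right. Place as right child of bee.
Insert cow: cow < pug → go left; cow > ant → go right; cow < gnu → go left; cow > bee → go right; cow < fox → go left. Place as left child of fox.
Insert cod: cod < pug → go left; cod > ant → go right; cod < gnu → go left; cod > bee → go right; cod < fox → go left; cod < cow → go left. Place as left child of cow.
Insert cat: cat < pug → go left; cat > ant → go right; cat < gnu → go left; cat > bee → go right; cat < fox → go left; cat < cow → go left; cat < cod → go left. Place as left child of cod.
Insert pig: pig < pug → go left; pig > ant → go right; pig > gnu → go right; pig > kit → go right. Place as right child of kit.
Insert asp: asp < pug → go left; asp > ant → go right; asp < gnu → go left; asp < bee → go left. Place as left child of bee.
Insert jay: jay < pug → go left; jay > ant → go right; jay > gnu → go right; jay < kit → go left. Place as left child of kit.

Delete bee (two children — replace with in-order successor).
After deletion, gnu's parent is ant.

ant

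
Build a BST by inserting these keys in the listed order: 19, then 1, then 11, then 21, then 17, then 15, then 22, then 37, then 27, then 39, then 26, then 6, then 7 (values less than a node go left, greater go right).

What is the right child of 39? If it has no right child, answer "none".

Insert 19: tree is empty, so 19 becomes the root.
Insert 1: 1 < 19 → go left. Place as left child of 19.
Insert 11: 11 < 19 → go left; 11 > 1 → go right. Place as right child of 1.
Insert 21: 21 > 19 → go right. Place as right child of 19.
Insert 17: 17 < 19 → go left; 17 > 1 → go right; 17 > 11 → go right. Place as right child of 11.
Insert 15: 15 < 19 → go left; 15 > 1 → go right; 15 > 11 → go right; 15 < 17 → go left. Place as left child of 17.
Insert 22: 22 > 19 → go right; 22 > 21 → go right. Place as right child of 21.
Insert 37: 37 > 19 → go right; 37 > 21 → go right; 37 > 22 → go right. Place as right child of 22.
Insert 27: 27 > 19 → go right; 27 > 21 → go right; 27 > 22 → go right; 27 < 37 → go left. Place as left child of 37.
Insert 39: 39 > 19 → go right; 39 > 21 → go right; 39 > 22 → go right; 39 > 37 → go right. Place as right child of 37.
Insert 26: 26 > 19 → go right; 26 > 21 → go right; 26 > 22 → go right; 26 < 37 → go left; 26 < 27 → go left. Place as left child of 27.
Insert 6: 6 < 19 → go left; 6 > 1 → go right; 6 < 11 → go left. Place as left child of 11.
Insert 7: 7 < 19 → go left; 7 > 1 → go right; 7 < 11 → go left; 7 > 6 → go right. Place as right child of 6.

none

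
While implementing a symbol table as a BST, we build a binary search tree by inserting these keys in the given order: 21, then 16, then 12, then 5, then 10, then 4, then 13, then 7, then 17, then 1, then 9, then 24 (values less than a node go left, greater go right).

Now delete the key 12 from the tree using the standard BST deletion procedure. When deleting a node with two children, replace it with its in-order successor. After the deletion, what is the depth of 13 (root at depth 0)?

Resulting structure (node: left, right):
  21: L=16, R=24
  16: L=12, R=17
  12: L=5, R=13
  5: L=4, R=10
  10: L=7, R=–
  4: L=1, R=–
  13: L=–, R=–
  7: L=–, R=9
  17: L=–, R=–
  1: L=–, R=–
  9: L=–, R=–
  24: L=–, R=–

Delete 12 (two children — replace with in-order successor).
After deletion, path to 13: 21 → 16 → 13.

2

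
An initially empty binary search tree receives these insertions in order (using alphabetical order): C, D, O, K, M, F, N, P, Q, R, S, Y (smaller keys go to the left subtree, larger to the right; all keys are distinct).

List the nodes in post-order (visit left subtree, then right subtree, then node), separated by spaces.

Insert C: tree is empty, so C becomes the root.
Insert D: D > C → go right. Place as right child of C.
Insert O: O > C → go right; O > D → go right. Place as right child of D.
Insert K: K > C → go right; K > D → go right; K < O → go left. Place as left child of O.
Insert M: M > C → go right; M > D → go right; M < O → go left; M > K → go right. Place as right child of K.
Insert F: F > C → go right; F > D → go right; F < O → go left; F < K → go left. Place as left child of K.
Insert N: N > C → go right; N > D → go right; N < O → go left; N > K → go right; N > M → go right. Place as right child of M.
Insert P: P > C → go right; P > D → go right; P > O → go right. Place as right child of O.
Insert Q: Q > C → go right; Q > D → go right; Q > O → go right; Q > P → go right. Place as right child of P.
Insert R: R > C → go right; R > D → go right; R > O → go right; R > P → go right; R > Q → go right. Place as right child of Q.
Insert S: S > C → go right; S > D → go right; S > O → go right; S > P → go right; S > Q → go right; S > R → go right. Place as right child of R.
Insert Y: Y > C → go right; Y > D → go right; Y > O → go right; Y > P → go right; Y > Q → go right; Y > R → go right; Y > S → go right. Place as right child of S.

F N M K Y S R Q P O D C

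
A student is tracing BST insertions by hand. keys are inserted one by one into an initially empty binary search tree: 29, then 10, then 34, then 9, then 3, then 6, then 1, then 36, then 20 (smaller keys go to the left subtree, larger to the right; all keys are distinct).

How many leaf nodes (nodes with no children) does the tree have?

4

Resulting structure (node: left, right):
  29: L=10, R=34
  10: L=9, R=20
  34: L=–, R=36
  9: L=3, R=–
  3: L=1, R=6
  6: L=–, R=–
  1: L=–, R=–
  36: L=–, R=–
  20: L=–, R=–

Leaves: 1, 6, 20, 36 — 4 in total.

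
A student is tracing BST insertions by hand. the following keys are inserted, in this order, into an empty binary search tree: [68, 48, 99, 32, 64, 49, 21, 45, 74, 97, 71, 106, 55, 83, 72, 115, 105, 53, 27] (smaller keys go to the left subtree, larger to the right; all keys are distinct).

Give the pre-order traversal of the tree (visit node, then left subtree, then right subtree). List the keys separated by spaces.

68: root
48: left child of 68 (depth 1)
99: right child of 68 (depth 1)
32: left child of 48 (depth 2)
64: right child of 48 (depth 2)
49: left child of 64 (depth 3)
21: left child of 32 (depth 3)
45: right child of 32 (depth 3)
74: left child of 99 (depth 2)
97: right child of 74 (depth 3)
71: left child of 74 (depth 3)
106: right child of 99 (depth 2)
55: right child of 49 (depth 4)
83: left child of 97 (depth 4)
72: right child of 71 (depth 4)
115: right child of 106 (depth 3)
105: left child of 106 (depth 3)
53: left child of 55 (depth 5)
27: right child of 21 (depth 4)

68 48 32 21 27 45 64 49 55 53 99 74 71 72 97 83 106 105 115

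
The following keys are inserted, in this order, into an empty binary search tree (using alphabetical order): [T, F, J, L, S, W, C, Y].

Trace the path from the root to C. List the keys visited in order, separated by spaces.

Insert T: tree is empty, so T becomes the root.
Insert F: F < T → go left. Place as left child of T.
Insert J: J < T → go left; J > F → go right. Place as right child of F.
Insert L: L < T → go left; L > F → go right; L > J → go right. Place as right child of J.
Insert S: S < T → go left; S > F → go right; S > J → go right; S > L → go right. Place as right child of L.
Insert W: W > T → go right. Place as right child of T.
Insert C: C < T → go left; C < F → go left. Place as left child of F.
Insert Y: Y > T → go right; Y > W → go right. Place as right child of W.

T F C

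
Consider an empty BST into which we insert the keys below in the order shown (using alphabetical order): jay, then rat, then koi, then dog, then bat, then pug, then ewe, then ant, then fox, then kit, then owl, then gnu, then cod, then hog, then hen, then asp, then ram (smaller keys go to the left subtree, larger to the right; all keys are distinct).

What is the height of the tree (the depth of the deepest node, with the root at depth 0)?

6

jay: root
rat: right child of jay (depth 1)
koi: left child of rat (depth 2)
dog: left child of jay (depth 1)
bat: left child of dog (depth 2)
pug: right child of koi (depth 3)
ewe: right child of dog (depth 2)
ant: left child of bat (depth 3)
fox: right child of ewe (depth 3)
kit: left child of koi (depth 3)
owl: left child of pug (depth 4)
gnu: right child of fox (depth 4)
cod: right child of bat (depth 3)
hog: right child of gnu (depth 5)
hen: left child of hog (depth 6)
asp: right child of ant (depth 4)
ram: right child of pug (depth 4)

The deepest node is hen at depth 6.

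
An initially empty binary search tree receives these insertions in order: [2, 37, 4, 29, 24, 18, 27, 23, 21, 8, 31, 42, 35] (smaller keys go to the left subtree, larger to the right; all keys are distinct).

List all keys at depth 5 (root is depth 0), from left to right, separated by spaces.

2: root
37: right child of 2 (depth 1)
4: left child of 37 (depth 2)
29: right child of 4 (depth 3)
24: left child of 29 (depth 4)
18: left child of 24 (depth 5)
27: right child of 24 (depth 5)
23: right child of 18 (depth 6)
21: left child of 23 (depth 7)
8: left child of 18 (depth 6)
31: right child of 29 (depth 4)
42: right child of 37 (depth 2)
35: right child of 31 (depth 5)

18 27 35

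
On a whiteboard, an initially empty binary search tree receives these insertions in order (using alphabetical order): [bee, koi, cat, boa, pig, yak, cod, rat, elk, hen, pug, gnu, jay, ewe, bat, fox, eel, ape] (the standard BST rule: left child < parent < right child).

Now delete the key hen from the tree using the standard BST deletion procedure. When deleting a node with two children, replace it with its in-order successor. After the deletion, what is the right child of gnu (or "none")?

none

Resulting structure (node: left, right):
  bee: L=bat, R=koi
  koi: L=cat, R=pig
  cat: L=boa, R=cod
  boa: L=–, R=–
  pig: L=–, R=yak
  yak: L=rat, R=–
  cod: L=–, R=elk
  rat: L=pug, R=–
  elk: L=eel, R=hen
  hen: L=gnu, R=jay
  pug: L=–, R=–
  gnu: L=ewe, R=–
  jay: L=–, R=–
  ewe: L=–, R=fox
  bat: L=ape, R=–
  fox: L=–, R=–
  eel: L=–, R=–
  ape: L=–, R=–

Delete hen (two children — replace with in-order successor).
After deletion, gnu's right child: none.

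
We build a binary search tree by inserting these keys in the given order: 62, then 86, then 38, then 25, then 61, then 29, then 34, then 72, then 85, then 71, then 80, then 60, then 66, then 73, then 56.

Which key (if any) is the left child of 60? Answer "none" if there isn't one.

56

Resulting structure (node: left, right):
  62: L=38, R=86
  86: L=72, R=–
  38: L=25, R=61
  25: L=–, R=29
  61: L=60, R=–
  29: L=–, R=34
  34: L=–, R=–
  72: L=71, R=85
  85: L=80, R=–
  71: L=66, R=–
  80: L=73, R=–
  60: L=56, R=–
  66: L=–, R=–
  73: L=–, R=–
  56: L=–, R=–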